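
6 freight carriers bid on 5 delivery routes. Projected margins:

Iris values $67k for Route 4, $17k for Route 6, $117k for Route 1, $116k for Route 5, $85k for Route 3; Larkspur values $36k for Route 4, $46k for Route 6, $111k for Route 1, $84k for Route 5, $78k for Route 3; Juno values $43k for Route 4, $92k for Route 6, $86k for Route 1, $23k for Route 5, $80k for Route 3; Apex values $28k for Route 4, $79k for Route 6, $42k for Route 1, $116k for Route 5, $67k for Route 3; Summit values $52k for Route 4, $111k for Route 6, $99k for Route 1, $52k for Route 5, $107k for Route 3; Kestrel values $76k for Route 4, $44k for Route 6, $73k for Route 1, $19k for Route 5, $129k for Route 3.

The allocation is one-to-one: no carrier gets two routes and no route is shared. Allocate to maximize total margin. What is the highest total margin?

Max total: $534k

This is the linear assignment problem.
Optimal: Iris→Route 4 ($67k), Summit→Route 6 ($111k), Larkspur→Route 1 ($111k), Apex→Route 5 ($116k), Kestrel→Route 3 ($129k) — total 67+111+111+116+129 = $534k.
Max-entry greedy (repeatedly take the single best remaining cell) gives $516k, worse by 18.
Checked against all permutations: $534k is optimal.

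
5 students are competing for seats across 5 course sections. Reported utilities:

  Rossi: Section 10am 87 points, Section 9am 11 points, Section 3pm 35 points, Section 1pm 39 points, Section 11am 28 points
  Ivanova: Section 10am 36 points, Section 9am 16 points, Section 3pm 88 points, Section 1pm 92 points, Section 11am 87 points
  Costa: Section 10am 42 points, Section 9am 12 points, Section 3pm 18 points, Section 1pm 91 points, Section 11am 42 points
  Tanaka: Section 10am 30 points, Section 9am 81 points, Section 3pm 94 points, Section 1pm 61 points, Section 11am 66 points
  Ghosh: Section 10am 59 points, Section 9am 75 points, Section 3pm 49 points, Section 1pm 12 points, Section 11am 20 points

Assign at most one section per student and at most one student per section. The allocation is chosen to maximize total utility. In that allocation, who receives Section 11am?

Optimal: Rossi→Section 10am (87 points), Ivanova→Section 11am (87 points), Costa→Section 1pm (91 points), Tanaka→Section 3pm (94 points), Ghosh→Section 9am (75 points) — total 87+87+91+94+75 = 434 points.
Ivanova's own top section is Section 1pm (92 points), but forcing Ivanova→Section 1pm and reassigning the rest optimally gives only 390 points — worse by 44.

Ivanova receives Section 11am.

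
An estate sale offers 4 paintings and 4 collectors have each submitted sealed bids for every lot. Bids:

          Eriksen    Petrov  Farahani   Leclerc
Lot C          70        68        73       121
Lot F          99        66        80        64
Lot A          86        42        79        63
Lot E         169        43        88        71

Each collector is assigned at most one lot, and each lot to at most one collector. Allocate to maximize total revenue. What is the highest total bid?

Optimal: Eriksen→Lot E ($169), Petrov→Lot F ($66), Farahani→Lot A ($79), Leclerc→Lot C ($121) — total 169+66+79+121 = $435.
Max-entry greedy (repeatedly take the single best remaining cell) gives $412, worse by 23.
Swapping Eriksen↔Farahani (Eriksen→Lot A $86, Farahani→Lot E $88) loses 74.
Checked against all permutations: $435 is optimal.

Max total: $435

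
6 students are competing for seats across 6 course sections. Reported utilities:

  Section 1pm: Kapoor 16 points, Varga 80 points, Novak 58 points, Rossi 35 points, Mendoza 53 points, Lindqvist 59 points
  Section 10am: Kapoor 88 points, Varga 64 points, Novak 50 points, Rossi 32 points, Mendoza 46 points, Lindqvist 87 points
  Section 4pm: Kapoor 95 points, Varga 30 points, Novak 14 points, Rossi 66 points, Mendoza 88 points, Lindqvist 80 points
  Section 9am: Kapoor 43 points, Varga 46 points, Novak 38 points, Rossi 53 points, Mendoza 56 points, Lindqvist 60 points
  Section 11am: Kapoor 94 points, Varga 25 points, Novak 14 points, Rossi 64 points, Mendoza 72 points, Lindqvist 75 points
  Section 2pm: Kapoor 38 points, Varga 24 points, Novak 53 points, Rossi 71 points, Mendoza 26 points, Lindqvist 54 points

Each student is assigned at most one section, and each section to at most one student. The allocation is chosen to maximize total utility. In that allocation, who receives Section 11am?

Kapoor receives Section 11am.

Optimal: Kapoor→Section 11am (94 points), Varga→Section 1pm (80 points), Novak→Section 9am (38 points), Rossi→Section 2pm (71 points), Mendoza→Section 4pm (88 points), Lindqvist→Section 10am (87 points) — total 94+80+38+71+88+87 = 458 points.
Max-entry greedy (repeatedly take the single best remaining cell) gives 443 points, worse by 15.
Next-best assignment: Kapoor→Section 11am, Varga→Section 1pm, Novak→Section 2pm, Rossi→Section 9am, Mendoza→Section 4pm, Lindqvist→Section 10am = 455 points.
Swapping Novak↔Kapoor (Novak→Section 11am 14 points, Kapoor→Section 9am 43 points) loses 75.
Checked against all permutations: 458 points is optimal.
Kapoor's own top section is Section 4pm (95 points), but forcing Kapoor→Section 4pm and reassigning the rest optimally gives only 443 points — worse by 15.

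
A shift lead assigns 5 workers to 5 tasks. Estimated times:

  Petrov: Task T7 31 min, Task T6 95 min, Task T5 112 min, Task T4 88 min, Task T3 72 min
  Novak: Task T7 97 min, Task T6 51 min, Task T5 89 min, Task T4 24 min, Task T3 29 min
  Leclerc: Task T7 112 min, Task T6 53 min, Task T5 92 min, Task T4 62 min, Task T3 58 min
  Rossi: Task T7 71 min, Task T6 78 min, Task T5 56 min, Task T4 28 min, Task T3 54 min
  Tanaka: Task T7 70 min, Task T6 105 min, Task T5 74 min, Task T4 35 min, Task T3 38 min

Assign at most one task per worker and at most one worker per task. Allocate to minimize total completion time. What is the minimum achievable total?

Optimal: Petrov→Task T7 (31 min), Novak→Task T4 (24 min), Leclerc→Task T6 (53 min), Rossi→Task T5 (56 min), Tanaka→Task T3 (38 min) — total 31+24+53+56+38 = 202 min.
Row-greedy (each worker in turn takes its cheapest remaining task) gives 236 min, worse by 34.
Next-best assignment: Petrov→Task T7, Novak→Task T3, Leclerc→Task T6, Rossi→Task T5, Tanaka→Task T4 = 204 min.
Swapping Petrov↔Tanaka (Petrov→Task T3 72 min, Tanaka→Task T7 70 min) adds 73.
Checked against all permutations: 202 min is optimal.

Min total: 202 min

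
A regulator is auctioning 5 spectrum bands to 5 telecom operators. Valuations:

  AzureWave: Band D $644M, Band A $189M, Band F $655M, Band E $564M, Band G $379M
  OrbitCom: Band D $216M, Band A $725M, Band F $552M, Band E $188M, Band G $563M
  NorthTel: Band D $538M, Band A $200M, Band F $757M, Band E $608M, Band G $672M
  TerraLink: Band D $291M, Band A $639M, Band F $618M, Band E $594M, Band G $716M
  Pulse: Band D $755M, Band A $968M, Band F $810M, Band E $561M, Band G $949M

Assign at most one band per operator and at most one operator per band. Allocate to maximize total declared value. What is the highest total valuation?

Max total: $3669M

This is a one-to-one assignment (maximum-weight bipartite matching).
Optimal: AzureWave→Band D ($644M), OrbitCom→Band A ($725M), NorthTel→Band F ($757M), TerraLink→Band E ($594M), Pulse→Band G ($949M) — total 644+725+757+594+949 = $3669M.
Column-greedy (each band in turn goes to its best remaining operator) gives $3210M, worse by 459.
Next-best assignment: AzureWave→Band D, OrbitCom→Band A, NorthTel→Band E, TerraLink→Band F, Pulse→Band G = $3544M.
Every other assignment is strictly worse.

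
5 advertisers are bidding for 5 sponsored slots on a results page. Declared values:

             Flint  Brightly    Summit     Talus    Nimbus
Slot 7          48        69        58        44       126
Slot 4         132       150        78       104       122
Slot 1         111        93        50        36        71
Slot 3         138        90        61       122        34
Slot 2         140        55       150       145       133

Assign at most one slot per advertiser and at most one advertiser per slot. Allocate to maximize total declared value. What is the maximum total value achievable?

Optimal: Flint→Slot 1 ($111), Brightly→Slot 4 ($150), Summit→Slot 2 ($150), Talus→Slot 3 ($122), Nimbus→Slot 7 ($126) — total 111+150+150+122+126 = $659.
Row-greedy (each advertiser in turn takes its best remaining slot) gives $466, worse by 193.
Next-best assignment: Flint→Slot 4, Brightly→Slot 1, Summit→Slot 2, Talus→Slot 3, Nimbus→Slot 7 = $623.
Swapping Flint↔Nimbus (Flint→Slot 7 $48, Nimbus→Slot 1 $71) loses 118.
No other one-to-one assignment exceeds $659.

Maximum total: $659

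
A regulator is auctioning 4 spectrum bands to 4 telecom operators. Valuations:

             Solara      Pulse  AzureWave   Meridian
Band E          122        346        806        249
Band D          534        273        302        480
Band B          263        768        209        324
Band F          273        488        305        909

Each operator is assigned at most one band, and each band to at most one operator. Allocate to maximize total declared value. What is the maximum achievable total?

Max total: $3017M

Optimal: Solara→Band D ($534M), Pulse→Band B ($768M), AzureWave→Band E ($806M), Meridian→Band F ($909M) — total 534+768+806+909 = $3017M.
Every other assignment is strictly worse.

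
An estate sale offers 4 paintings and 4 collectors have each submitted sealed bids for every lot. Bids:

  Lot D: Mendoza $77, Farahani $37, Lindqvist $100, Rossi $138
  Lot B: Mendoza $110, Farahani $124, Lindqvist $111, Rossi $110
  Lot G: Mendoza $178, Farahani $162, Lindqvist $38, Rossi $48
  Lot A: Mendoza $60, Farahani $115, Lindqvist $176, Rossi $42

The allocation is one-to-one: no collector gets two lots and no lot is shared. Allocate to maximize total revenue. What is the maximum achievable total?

Optimal: Mendoza→Lot G ($178), Farahani→Lot B ($124), Lindqvist→Lot A ($176), Rossi→Lot D ($138) — total 178+124+176+138 = $616.
Next-best assignment: Mendoza→Lot B, Farahani→Lot G, Lindqvist→Lot A, Rossi→Lot D = $586.
No other one-to-one assignment exceeds $616.

Max total: $616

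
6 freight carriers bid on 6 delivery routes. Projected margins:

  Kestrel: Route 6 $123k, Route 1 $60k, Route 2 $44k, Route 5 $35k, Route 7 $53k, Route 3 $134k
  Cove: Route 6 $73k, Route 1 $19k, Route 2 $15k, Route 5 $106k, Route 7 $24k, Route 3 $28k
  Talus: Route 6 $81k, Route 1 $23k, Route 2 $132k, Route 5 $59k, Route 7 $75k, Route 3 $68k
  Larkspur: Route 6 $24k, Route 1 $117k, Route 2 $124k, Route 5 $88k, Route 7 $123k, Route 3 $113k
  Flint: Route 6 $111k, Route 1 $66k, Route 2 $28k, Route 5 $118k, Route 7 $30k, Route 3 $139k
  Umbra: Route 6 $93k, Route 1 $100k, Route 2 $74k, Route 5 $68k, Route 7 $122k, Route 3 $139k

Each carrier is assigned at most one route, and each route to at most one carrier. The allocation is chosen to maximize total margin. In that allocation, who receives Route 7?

Umbra receives Route 7.

Optimal: Kestrel→Route 6 ($123k), Cove→Route 5 ($106k), Talus→Route 2 ($132k), Larkspur→Route 1 ($117k), Flint→Route 3 ($139k), Umbra→Route 7 ($122k) — total 123+106+132+117+139+122 = $739k.
Row-greedy (each carrier in turn takes its best remaining route) gives $706k, worse by 33.
Next-best assignment: Kestrel→Route 6, Cove→Route 5, Talus→Route 2, Larkspur→Route 7, Flint→Route 3, Umbra→Route 1 = $723k.
Every other assignment is strictly worse.
Umbra's own top route is Route 3 ($139k), but forcing Umbra→Route 3 and reassigning the rest optimally gives only $689k — worse by 50.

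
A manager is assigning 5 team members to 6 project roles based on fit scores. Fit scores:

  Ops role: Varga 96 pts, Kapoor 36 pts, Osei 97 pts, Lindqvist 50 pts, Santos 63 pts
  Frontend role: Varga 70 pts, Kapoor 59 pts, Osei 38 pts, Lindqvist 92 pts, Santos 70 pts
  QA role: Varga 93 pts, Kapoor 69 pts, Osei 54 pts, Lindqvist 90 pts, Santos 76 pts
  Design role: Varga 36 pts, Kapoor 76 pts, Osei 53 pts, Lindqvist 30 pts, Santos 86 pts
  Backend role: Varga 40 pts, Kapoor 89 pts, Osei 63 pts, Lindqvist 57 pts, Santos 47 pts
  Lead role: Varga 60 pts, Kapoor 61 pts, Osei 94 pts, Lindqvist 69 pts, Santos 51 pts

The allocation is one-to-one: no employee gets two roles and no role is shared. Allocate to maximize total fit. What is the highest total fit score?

Max total: 457 pts

Optimal: Varga→Ops role (96 pts), Kapoor→Backend role (89 pts), Osei→Lead role (94 pts), Lindqvist→Frontend role (92 pts), Santos→Design role (86 pts) — total 96+89+94+92+86 = 457 pts.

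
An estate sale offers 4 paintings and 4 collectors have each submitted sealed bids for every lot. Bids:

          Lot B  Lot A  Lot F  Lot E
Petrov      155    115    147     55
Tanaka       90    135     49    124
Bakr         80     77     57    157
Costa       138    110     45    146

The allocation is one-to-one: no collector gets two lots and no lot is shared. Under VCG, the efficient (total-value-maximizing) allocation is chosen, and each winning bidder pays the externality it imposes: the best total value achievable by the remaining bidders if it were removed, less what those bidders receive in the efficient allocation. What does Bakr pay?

Efficient allocation: Petrov→Lot F ($147), Tanaka→Lot A ($135), Bakr→Lot E ($157), Costa→Lot B ($138); total welfare W = $577.
Bakr receives Lot E at value $157, so the others get W − 157 = $420.
Without Bakr: best allocation of the remaining 3 bidders over all 4 lots is Petrov→Lot B ($155), Tanaka→Lot A ($135), Costa→Lot E ($146), total $436.
VCG payment = (others' best without Bakr) − (others' welfare with Bakr) = 436 − 420 = $16.

Bakr pays $16.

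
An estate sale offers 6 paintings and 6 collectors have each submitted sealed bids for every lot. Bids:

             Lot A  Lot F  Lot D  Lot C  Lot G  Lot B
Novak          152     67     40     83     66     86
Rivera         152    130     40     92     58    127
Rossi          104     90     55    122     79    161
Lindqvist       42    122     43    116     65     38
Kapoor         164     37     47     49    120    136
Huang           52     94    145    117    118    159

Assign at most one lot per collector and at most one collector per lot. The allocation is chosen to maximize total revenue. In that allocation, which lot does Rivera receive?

Rivera receives Lot F.

This is a one-to-one assignment (maximum-weight bipartite matching).
Optimal: Novak→Lot A ($152), Rivera→Lot F ($130), Rossi→Lot B ($161), Lindqvist→Lot C ($116), Kapoor→Lot G ($120), Huang→Lot D ($145) — total 152+130+161+116+120+145 = $824.
Column-greedy (each lot in turn goes to its best remaining collector) gives $665, worse by 159.
Next-best assignment: Novak→Lot A, Rivera→Lot C, Rossi→Lot B, Lindqvist→Lot F, Kapoor→Lot G, Huang→Lot D = $792.
Every other assignment is strictly worse.
Rivera's own top lot is Lot A ($152), but forcing Rivera→Lot A and reassigning the rest optimally gives only $783 — worse by 41.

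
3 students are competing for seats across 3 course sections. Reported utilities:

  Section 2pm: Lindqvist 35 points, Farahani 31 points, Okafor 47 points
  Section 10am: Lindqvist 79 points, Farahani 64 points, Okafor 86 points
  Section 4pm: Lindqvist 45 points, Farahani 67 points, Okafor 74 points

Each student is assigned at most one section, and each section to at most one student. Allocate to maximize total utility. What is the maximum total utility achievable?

Max total: 193 points

This is the linear assignment problem.
Optimal: Lindqvist→Section 10am (79 points), Farahani→Section 4pm (67 points), Okafor→Section 2pm (47 points) — total 79+67+47 = 193 points.
Max-entry greedy (repeatedly take the single best remaining cell) gives 188 points, worse by 5.
Checked against all permutations: 193 points is optimal.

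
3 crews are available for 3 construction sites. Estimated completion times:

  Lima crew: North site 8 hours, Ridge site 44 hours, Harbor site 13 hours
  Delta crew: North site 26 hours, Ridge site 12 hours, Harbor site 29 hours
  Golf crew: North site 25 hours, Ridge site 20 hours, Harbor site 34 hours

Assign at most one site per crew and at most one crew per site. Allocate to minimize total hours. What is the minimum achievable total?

Minimum total: 50 hours

Optimal: Lima crew→Harbor site (13 hours), Delta crew→Ridge site (12 hours), Golf crew→North site (25 hours) — total 13+12+25 = 50 hours.
Min-entry greedy (repeatedly take the single cheapest remaining cell) gives 54 hours, worse by 4.
Swapping Golf crew↔Lima crew (Golf crew→Harbor site 34 hours, Lima crew→North site 8 hours) adds 4.
Every other assignment is strictly worse.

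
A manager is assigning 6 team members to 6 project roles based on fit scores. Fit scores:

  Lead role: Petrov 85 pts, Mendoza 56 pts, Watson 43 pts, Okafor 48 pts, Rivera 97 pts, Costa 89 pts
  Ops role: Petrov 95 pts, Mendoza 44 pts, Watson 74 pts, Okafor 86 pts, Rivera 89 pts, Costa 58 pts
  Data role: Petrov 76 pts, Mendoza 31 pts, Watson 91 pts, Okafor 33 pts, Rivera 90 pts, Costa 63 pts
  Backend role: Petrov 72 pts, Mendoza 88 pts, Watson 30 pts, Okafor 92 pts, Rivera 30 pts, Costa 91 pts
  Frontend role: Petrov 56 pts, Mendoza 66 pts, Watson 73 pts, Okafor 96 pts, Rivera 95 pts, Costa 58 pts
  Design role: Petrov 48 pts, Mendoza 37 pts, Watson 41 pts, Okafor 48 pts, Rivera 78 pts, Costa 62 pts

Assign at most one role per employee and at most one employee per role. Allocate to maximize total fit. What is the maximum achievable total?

Optimal: Petrov→Ops role (95 pts), Mendoza→Backend role (88 pts), Watson→Data role (91 pts), Okafor→Frontend role (96 pts), Rivera→Design role (78 pts), Costa→Lead role (89 pts) — total 95+88+91+96+78+89 = 537 pts.
Column-greedy (each role in turn goes to its best remaining employee) gives 503 pts, worse by 34.
Next-best assignment: Petrov→Ops role, Mendoza→Backend role, Watson→Data role, Okafor→Frontend role, Rivera→Lead role, Costa→Design role = 529 pts.
Swapping Rivera↔Watson (Rivera→Data role 90 pts, Watson→Design role 41 pts) loses 38.
Checked against all permutations: 537 pts is optimal.

Maximum total: 537 pts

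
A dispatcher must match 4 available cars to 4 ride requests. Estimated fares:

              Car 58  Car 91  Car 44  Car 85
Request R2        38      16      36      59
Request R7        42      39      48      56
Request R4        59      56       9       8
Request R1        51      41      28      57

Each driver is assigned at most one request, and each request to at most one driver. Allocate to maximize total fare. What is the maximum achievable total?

Treat this as an assignment problem: match each driver to one request.
Optimal: Car 58→Request R1 ($51), Car 91→Request R4 ($56), Car 44→Request R7 ($48), Car 85→Request R2 ($59) — total 51+56+48+59 = $214.
Column-greedy (each request in turn goes to its best remaining driver) gives $207, worse by 7.
Next-best assignment: Car 58→Request R4, Car 91→Request R1, Car 44→Request R7, Car 85→Request R2 = $207.

Maximum total: $214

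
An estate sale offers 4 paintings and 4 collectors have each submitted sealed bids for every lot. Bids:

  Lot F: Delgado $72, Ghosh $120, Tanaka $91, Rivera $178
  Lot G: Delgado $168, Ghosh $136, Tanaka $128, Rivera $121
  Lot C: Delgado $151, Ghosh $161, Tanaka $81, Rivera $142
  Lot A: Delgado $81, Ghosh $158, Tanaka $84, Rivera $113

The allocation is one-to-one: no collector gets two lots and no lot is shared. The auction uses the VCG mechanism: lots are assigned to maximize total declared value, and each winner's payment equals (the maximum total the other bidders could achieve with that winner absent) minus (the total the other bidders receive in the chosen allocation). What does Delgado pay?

Delgado pays $3.

Efficient allocation: Delgado→Lot C ($151), Ghosh→Lot A ($158), Tanaka→Lot G ($128), Rivera→Lot F ($178); total welfare W = $615.
Delgado receives Lot C at value $151, so the others get W − 151 = $464.
Without Delgado: best allocation of the remaining 3 bidders over all 4 lots is Ghosh→Lot C ($161), Tanaka→Lot G ($128), Rivera→Lot F ($178), total $467.
VCG payment = (others' best without Delgado) − (others' welfare with Delgado) = 467 − 464 = $3.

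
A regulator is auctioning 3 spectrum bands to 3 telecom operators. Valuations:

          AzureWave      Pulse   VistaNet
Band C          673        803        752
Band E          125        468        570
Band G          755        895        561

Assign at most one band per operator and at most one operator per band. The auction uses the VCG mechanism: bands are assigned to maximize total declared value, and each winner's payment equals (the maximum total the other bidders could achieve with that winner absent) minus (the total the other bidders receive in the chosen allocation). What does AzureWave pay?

Efficient allocation: AzureWave→Band C ($673M), Pulse→Band G ($895M), VistaNet→Band E ($570M); total welfare W = $2138M.
AzureWave receives Band C at value $673M, so the others get W − 673 = $1465M.
Without AzureWave: best allocation of the remaining 2 bidders over all 3 bands is Pulse→Band G ($895M), VistaNet→Band C ($752M), total $1647M.
VCG payment = (others' best without AzureWave) − (others' welfare with AzureWave) = 1647 − 1465 = $182M.

AzureWave pays $182M.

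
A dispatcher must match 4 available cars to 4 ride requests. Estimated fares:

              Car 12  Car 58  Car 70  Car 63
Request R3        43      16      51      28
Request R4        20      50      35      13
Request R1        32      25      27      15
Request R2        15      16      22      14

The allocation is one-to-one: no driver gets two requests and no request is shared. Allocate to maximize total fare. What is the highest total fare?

Max total: $147

Treat this as an assignment problem: match each driver to one request.
Optimal: Car 12→Request R1 ($32), Car 58→Request R4 ($50), Car 70→Request R3 ($51), Car 63→Request R2 ($14) — total 32+50+51+14 = $147.
Row-greedy (each driver in turn takes its best remaining request) gives $134, worse by 13.
Swapping Car 63↔Car 58 (Car 63→Request R4 $13, Car 58→Request R2 $16) loses 35.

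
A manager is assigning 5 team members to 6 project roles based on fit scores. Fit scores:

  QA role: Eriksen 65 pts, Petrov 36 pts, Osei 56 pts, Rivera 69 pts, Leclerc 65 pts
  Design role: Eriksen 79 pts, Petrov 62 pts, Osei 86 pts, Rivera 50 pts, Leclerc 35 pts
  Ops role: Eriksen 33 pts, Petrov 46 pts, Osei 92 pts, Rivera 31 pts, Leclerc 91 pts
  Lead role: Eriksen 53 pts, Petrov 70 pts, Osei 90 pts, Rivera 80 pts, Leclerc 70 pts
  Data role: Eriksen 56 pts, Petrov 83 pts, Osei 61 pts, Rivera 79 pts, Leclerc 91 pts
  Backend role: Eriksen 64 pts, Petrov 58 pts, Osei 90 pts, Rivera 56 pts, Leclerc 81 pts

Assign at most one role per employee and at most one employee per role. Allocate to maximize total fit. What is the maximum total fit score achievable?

Max total: 423 pts

This is a one-to-one assignment (maximum-weight bipartite matching).
Optimal: Eriksen→Design role (79 pts), Petrov→Data role (83 pts), Osei→Backend role (90 pts), Rivera→Lead role (80 pts), Leclerc→Ops role (91 pts) — total 79+83+90+80+91 = 423 pts.
Row-greedy (each employee in turn takes its best remaining role) gives 415 pts, worse by 8.
Next-best assignment: Eriksen→Design role, Petrov→Data role, Osei→Ops role, Rivera→Lead role, Leclerc→Backend role = 415 pts.
Swapping Petrov↔Rivera (Petrov→Lead role 70 pts, Rivera→Data role 79 pts) loses 14.
Checked against all permutations: 423 pts is optimal.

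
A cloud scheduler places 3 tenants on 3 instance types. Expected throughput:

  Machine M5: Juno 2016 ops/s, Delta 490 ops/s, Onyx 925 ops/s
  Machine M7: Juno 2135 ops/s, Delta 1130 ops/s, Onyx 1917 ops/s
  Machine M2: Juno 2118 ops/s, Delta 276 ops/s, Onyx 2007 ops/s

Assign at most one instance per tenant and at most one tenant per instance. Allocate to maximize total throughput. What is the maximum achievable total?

Maximum total: 5153 ops/s

Optimal: Juno→Machine M5 (2016 ops/s), Delta→Machine M7 (1130 ops/s), Onyx→Machine M2 (2007 ops/s) — total 2016+1130+2007 = 5153 ops/s.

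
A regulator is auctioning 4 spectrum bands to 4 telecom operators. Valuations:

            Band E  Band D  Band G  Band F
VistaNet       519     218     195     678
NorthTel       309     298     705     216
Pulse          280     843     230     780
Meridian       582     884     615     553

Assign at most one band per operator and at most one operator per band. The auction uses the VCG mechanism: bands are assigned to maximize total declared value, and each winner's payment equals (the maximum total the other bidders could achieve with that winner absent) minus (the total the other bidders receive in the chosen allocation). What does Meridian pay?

Meridian pays $222M.

Efficient allocation: VistaNet→Band E ($519M), NorthTel→Band G ($705M), Pulse→Band F ($780M), Meridian→Band D ($884M); total welfare W = $2888M.
Meridian receives Band D at value $884M, so the others get W − 884 = $2004M.
Without Meridian: best allocation of the remaining 3 bidders over all 4 bands is VistaNet→Band F ($678M), NorthTel→Band G ($705M), Pulse→Band D ($843M), total $2226M.
VCG payment = (others' best without Meridian) − (others' welfare with Meridian) = 2226 − 2004 = $222M.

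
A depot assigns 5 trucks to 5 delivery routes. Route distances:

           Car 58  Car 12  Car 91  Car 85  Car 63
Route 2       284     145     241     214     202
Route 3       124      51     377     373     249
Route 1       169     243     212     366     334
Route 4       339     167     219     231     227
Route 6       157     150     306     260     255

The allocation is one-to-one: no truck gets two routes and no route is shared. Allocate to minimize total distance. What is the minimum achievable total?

Min total: 853 km

Optimal: Car 58→Route 6 (157 km), Car 12→Route 3 (51 km), Car 91→Route 1 (212 km), Car 85→Route 4 (231 km), Car 63→Route 2 (202 km) — total 157+51+212+231+202 = 853 km.
Checked against all permutations: 853 km is optimal.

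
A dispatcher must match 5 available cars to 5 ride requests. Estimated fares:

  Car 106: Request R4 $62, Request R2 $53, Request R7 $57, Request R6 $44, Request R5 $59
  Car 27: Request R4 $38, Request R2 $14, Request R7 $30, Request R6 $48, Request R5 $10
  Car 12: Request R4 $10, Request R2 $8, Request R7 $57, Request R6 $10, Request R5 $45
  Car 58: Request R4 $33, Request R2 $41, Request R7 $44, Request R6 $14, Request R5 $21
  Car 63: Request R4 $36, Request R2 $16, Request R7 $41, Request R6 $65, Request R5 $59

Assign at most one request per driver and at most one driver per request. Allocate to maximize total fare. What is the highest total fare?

Treat this as an assignment problem: match each driver to one request.
Optimal: Car 106→Request R4 ($62), Car 27→Request R6 ($48), Car 12→Request R7 ($57), Car 58→Request R2 ($41), Car 63→Request R5 ($59) — total 62+48+57+41+59 = $267.
Max-entry greedy (repeatedly take the single best remaining cell) gives $235, worse by 32.
Next-best assignment: Car 106→Request R5, Car 27→Request R4, Car 12→Request R7, Car 58→Request R2, Car 63→Request R6 = $260.
Swapping Car 27↔Car 106 (Car 27→Request R4 $38, Car 106→Request R6 $44) loses 28.

Max total: $267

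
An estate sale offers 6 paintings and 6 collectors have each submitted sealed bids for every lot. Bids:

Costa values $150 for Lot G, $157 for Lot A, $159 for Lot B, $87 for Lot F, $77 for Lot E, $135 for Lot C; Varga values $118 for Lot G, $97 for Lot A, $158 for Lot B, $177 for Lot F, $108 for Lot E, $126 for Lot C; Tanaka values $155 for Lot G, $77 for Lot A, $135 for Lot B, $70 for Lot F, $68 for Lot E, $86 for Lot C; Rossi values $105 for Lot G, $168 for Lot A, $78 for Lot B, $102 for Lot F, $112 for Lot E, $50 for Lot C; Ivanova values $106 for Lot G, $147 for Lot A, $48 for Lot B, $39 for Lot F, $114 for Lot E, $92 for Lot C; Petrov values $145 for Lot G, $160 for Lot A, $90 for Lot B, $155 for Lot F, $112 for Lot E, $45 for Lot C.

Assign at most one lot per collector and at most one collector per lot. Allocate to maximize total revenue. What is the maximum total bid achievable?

Optimal: Costa→Lot C ($135), Varga→Lot B ($158), Tanaka→Lot G ($155), Rossi→Lot A ($168), Ivanova→Lot E ($114), Petrov→Lot F ($155) — total 135+158+155+168+114+155 = $885.
Column-greedy (each lot in turn goes to its best remaining collector) gives $818, worse by 67.
Next-best assignment: Costa→Lot B, Varga→Lot C, Tanaka→Lot G, Rossi→Lot A, Ivanova→Lot E, Petrov→Lot F = $877.
Every other assignment is strictly worse.

Maximum total: $885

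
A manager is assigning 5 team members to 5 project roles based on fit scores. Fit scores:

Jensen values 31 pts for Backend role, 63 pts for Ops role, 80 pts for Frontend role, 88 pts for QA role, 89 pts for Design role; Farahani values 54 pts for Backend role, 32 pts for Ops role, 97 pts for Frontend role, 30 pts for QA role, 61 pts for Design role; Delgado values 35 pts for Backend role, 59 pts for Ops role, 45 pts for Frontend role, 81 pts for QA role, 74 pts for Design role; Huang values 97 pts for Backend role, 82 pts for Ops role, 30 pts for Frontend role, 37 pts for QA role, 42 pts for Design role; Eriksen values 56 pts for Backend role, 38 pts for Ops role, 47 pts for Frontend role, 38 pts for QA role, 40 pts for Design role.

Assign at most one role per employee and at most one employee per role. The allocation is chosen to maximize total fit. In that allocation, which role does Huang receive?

Optimal: Jensen→Design role (89 pts), Farahani→Frontend role (97 pts), Delgado→QA role (81 pts), Huang→Ops role (82 pts), Eriksen→Backend role (56 pts) — total 89+97+81+82+56 = 405 pts.
Huang's own top role is Backend role (97 pts), but forcing Huang→Backend role and reassigning the rest optimally gives only 402 pts — worse by 3.

Huang receives Ops role.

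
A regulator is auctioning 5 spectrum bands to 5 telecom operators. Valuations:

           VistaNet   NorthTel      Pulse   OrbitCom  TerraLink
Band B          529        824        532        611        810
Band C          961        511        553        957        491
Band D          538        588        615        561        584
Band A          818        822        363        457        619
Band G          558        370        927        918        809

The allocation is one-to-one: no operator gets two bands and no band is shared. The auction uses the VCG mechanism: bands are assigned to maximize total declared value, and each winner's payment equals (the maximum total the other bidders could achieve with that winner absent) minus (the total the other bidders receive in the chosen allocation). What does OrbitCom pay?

OrbitCom pays $312M.

Efficient allocation: VistaNet→Band C ($961M), NorthTel→Band A ($822M), Pulse→Band D ($615M), OrbitCom→Band G ($918M), TerraLink→Band B ($810M); total welfare W = $4126M.
OrbitCom receives Band G at value $918M, so the others get W − 918 = $3208M.
Without OrbitCom: best allocation of the remaining 4 bidders over all 5 bands is VistaNet→Band C ($961M), NorthTel→Band A ($822M), Pulse→Band G ($927M), TerraLink→Band B ($810M), total $3520M.
VCG payment = (others' best without OrbitCom) − (others' welfare with OrbitCom) = 3520 − 3208 = $312M.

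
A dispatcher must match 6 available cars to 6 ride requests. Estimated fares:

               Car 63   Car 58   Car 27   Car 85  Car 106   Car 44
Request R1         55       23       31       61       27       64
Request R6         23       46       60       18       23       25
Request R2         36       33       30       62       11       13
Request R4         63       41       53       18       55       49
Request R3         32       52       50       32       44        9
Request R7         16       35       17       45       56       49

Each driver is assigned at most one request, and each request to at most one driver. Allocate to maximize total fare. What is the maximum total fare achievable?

Optimal: Car 63→Request R4 ($63), Car 58→Request R3 ($52), Car 27→Request R6 ($60), Car 85→Request R2 ($62), Car 106→Request R7 ($56), Car 44→Request R1 ($64) — total 63+52+60+62+56+64 = $357.
Swapping Car 63↔Car 85 (Car 63→Request R2 $36, Car 85→Request R4 $18) loses 71.

Maximum total: $357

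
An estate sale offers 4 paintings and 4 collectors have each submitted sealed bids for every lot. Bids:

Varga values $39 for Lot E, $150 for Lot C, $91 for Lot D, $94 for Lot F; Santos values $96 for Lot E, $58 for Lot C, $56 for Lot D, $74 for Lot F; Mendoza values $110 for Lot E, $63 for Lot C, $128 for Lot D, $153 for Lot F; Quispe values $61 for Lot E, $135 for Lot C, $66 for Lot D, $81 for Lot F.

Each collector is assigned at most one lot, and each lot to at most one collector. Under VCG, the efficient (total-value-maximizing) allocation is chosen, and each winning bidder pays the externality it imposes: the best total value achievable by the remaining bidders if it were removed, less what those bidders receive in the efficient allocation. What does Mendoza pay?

Mendoza pays $5.

Efficient allocation: Varga→Lot D ($91), Santos→Lot E ($96), Mendoza→Lot F ($153), Quispe→Lot C ($135); total welfare W = $475.
Mendoza receives Lot F at value $153, so the others get W − 153 = $322.
Without Mendoza: best allocation of the remaining 3 bidders over all 4 lots is Varga→Lot C ($150), Santos→Lot E ($96), Quispe→Lot F ($81), total $327.
VCG payment = (others' best without Mendoza) − (others' welfare with Mendoza) = 327 − 322 = $5.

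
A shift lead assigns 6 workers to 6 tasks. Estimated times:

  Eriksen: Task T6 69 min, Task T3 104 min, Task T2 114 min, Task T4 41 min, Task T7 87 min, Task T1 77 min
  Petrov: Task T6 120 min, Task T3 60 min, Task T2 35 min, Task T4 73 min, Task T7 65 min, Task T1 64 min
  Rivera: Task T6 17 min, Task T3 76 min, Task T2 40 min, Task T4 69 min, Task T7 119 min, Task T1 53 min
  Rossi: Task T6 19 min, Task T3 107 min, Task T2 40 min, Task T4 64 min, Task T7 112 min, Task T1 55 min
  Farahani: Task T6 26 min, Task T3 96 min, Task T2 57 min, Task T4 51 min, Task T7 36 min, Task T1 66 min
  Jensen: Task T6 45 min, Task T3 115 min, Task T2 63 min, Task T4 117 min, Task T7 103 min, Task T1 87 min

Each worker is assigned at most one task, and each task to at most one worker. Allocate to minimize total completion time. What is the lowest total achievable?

This is a one-to-one assignment (minimum-cost bipartite matching).
Optimal: Eriksen→Task T4 (41 min), Petrov→Task T3 (60 min), Rivera→Task T6 (17 min), Rossi→Task T1 (55 min), Farahani→Task T7 (36 min), Jensen→Task T2 (63 min) — total 41+60+17+55+36+63 = 272 min.
Column-greedy (each task in turn goes to its cheapest remaining worker) gives 281 min, worse by 9.

Minimum total: 272 min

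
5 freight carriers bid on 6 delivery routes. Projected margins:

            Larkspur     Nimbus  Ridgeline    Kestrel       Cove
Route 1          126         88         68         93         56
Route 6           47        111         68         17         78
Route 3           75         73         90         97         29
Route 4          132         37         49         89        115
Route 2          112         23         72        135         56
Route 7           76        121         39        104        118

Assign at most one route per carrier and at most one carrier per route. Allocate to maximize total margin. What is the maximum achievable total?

Optimal: Larkspur→Route 1 ($126k), Nimbus→Route 7 ($121k), Ridgeline→Route 3 ($90k), Kestrel→Route 2 ($135k), Cove→Route 4 ($115k) — total 126+121+90+135+115 = $587k.
Row-greedy (each carrier in turn takes its best remaining route) gives $556k, worse by 31.
Next-best assignment: Larkspur→Route 4, Nimbus→Route 6, Ridgeline→Route 3, Kestrel→Route 2, Cove→Route 7 = $586k.

Max total: $587k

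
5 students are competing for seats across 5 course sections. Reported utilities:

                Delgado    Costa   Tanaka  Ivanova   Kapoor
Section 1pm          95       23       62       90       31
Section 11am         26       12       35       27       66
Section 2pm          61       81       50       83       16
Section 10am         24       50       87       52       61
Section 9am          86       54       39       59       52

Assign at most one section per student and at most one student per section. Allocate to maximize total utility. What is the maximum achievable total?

Optimal: Delgado→Section 9am (86 points), Costa→Section 2pm (81 points), Tanaka→Section 10am (87 points), Ivanova→Section 1pm (90 points), Kapoor→Section 11am (66 points) — total 86+81+87+90+66 = 410 points.
Column-greedy (each section in turn goes to its best remaining student) gives 385 points, worse by 25.
Every other assignment is strictly worse.

Maximum total: 410 points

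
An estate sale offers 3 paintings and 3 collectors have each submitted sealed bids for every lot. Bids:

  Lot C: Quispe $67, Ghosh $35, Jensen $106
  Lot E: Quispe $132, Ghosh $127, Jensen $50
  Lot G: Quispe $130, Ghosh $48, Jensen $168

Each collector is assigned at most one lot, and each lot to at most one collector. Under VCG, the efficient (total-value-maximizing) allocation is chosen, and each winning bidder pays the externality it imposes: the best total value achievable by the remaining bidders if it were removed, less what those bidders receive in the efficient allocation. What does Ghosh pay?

Ghosh pays $64.

Efficient allocation: Quispe→Lot G ($130), Ghosh→Lot E ($127), Jensen→Lot C ($106); total welfare W = $363.
Ghosh receives Lot E at value $127, so the others get W − 127 = $236.
Without Ghosh: best allocation of the remaining 2 bidders over all 3 lots is Quispe→Lot E ($132), Jensen→Lot G ($168), total $300.
VCG payment = (others' best without Ghosh) − (others' welfare with Ghosh) = 300 − 236 = $64.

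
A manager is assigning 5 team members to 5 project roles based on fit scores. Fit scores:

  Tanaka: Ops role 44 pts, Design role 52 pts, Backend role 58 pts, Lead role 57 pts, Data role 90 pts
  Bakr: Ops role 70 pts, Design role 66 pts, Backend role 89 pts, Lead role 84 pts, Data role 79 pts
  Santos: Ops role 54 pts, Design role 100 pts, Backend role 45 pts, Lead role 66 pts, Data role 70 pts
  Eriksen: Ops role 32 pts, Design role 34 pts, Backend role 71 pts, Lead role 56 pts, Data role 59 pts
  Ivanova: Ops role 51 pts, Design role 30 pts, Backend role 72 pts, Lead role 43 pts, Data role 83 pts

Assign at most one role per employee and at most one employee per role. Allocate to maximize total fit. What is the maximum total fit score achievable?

Optimal: Tanaka→Data role (90 pts), Bakr→Lead role (84 pts), Santos→Design role (100 pts), Eriksen→Backend role (71 pts), Ivanova→Ops role (51 pts) — total 90+84+100+71+51 = 396 pts.
Column-greedy (each role in turn goes to its best remaining employee) gives 358 pts, worse by 38.

Max total: 396 pts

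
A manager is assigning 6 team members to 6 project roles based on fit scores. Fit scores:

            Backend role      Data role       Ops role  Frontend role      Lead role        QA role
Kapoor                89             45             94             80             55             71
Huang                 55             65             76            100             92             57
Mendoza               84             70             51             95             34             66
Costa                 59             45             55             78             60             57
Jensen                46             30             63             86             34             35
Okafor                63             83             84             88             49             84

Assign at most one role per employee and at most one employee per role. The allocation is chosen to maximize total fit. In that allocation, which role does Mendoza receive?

Optimal: Kapoor→Ops role (94 pts), Huang→Lead role (92 pts), Mendoza→Backend role (84 pts), Costa→QA role (57 pts), Jensen→Frontend role (86 pts), Okafor→Data role (83 pts) — total 94+92+84+57+86+83 = 496 pts.
Max-entry greedy (repeatedly take the single best remaining cell) gives 452 pts, worse by 44.
Next-best assignment: Kapoor→Ops role, Huang→Lead role, Mendoza→Backend role, Costa→Data role, Jensen→Frontend role, Okafor→QA role = 485 pts.
Swapping Okafor↔Costa (Okafor→QA role 84 pts, Costa→Data role 45 pts) loses 11.
Checked against all permutations: 496 pts is optimal.
Mendoza's own top role is Frontend role (95 pts), but forcing Mendoza→Frontend role and reassigning the rest optimally gives only 479 pts — worse by 17.

Mendoza receives Backend role.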